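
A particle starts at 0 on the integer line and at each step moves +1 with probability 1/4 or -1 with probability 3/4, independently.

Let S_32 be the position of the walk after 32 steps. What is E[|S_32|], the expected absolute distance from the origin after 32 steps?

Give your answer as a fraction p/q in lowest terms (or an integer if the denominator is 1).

S_32 takes values m ≡ 0 (mod 2) with |m| ≤ 32; P(S_32=m) = C(32,(32+m)/2) · (1/4)^((32+m)/2) · (3/4)^((32-m)/2).
Distribution: P(S=-32)=1853020188851841/18446744073709551616, P(S=-30)=617673396283947/576460752303423488, P(S=-28)=6382625094934119/1152921504606846976, P(S=-26)=10637708491556865/576460752303423488, P(S=-24)=102831182085049695/2305843009213693952, P(S=-22)=47987884973023191/576460752303423488, P(S=-20)=143963654919069573/1152921504606846976, P(S=-18)=89120357807043069/576460752303423488, P(S=-16)=742669648392025575/4611686018427387904, P(S=-14)=82518849821336175/576460752303423488, P(S=-12)=126528903059382135/1152921504606846976, P(S=-10)=42176301019794045/576460752303423488, P(S=-8)=98411369046186105/2305843009213693952, P(S=-6)=12616842185408475/576460752303423488, P(S=-4)=11415238167750525/1152921504606846976, P(S=-2)=2283047633550105/576460752303423488, P(S=0)=12937269923450595/9223372036854775808, P(S=2)=253671959283345/576460752303423488, P(S=4)=140928866268525/1152921504606846976, P(S=6)=17307053752275/576460752303423488, P(S=8)=14999446585305/2305843009213693952, P(S=10)=714259361205/576460752303423488, P(S=12)=238086453735/1152921504606846976, P(S=14)=17252641575/576460752303423488, P(S=16)=17252641575/4611686018427387904, P(S=18)=230035221/576460752303423488, P(S=20)=41288373/1152921504606846976, P(S=22)=1529199/576460752303423488, P(S=24)=364095/2305843009213693952, P(S=26)=4185/576460752303423488, P(S=28)=279/1152921504606846976, P(S=30)=3/576460752303423488, P(S=32)=1/18446744073709551616
E[|S_32|] = Σ_m |m|·P(S_32=m) = 4612617913038233027/288230376151711744

Answer: 4612617913038233027/288230376151711744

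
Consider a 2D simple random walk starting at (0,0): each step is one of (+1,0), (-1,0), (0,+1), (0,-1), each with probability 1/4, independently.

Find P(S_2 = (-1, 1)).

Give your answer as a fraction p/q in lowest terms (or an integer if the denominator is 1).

Let h be the number of horizontal steps (so 2-h are vertical). To end at (-1,1) need (h-1)/2 right-steps and ((2-h)+1)/2 up-steps.
Sum over h with 1 ≤ h ≤ 1, h ≡ 1 (mod 2), 2-h ≡ 1 (mod 2):
h=1: C(2,1)·C(1,0)·C(1,1) = 2·1·1 = 2
Total favorable: 2
Total paths: 4^2 = 16
P = 2/16 = 1/8

Answer: 1/8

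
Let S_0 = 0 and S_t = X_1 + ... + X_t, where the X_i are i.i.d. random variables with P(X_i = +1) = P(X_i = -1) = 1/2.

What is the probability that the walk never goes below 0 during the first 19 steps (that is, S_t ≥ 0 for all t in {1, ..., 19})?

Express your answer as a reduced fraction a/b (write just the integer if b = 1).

Answer: 46189/262144

Derivation:
Let f(t,s) = #length-t paths at position s with S_1..S_t all ≥ 0.
f(t,s) = f(t-1,s-1) + f(t-1,s+1) for s ≥ 0; f(t,s) = 0 for s < 0.
t=0: f(0,0)=1
t=1: f(1,1)=1
t=2: f(2,0)=1 f(2,2)=1
t=3: f(3,1)=2 f(3,3)=1
t=4: f(4,0)=2 f(4,2)=3 f(4,4)=1
t=5: f(5,1)=5 f(5,3)=4 f(5,5)=1
t=6: f(6,0)=5 f(6,2)=9 f(6,4)=5 f(6,6)=1
t=7: f(7,1)=14 f(7,3)=14 f(7,5)=6 f(7,7)=1
t=8: f(8,0)=14 f(8,2)=28 f(8,4)=20 f(8,6)=7 f(8,8)=1
t=9: f(9,1)=42 f(9,3)=48 f(9,5)=27 f(9,7)=8 f(9,9)=1
t=10: f(10,0)=42 f(10,2)=90 f(10,4)=75 f(10,6)=35 f(10,8)=9 f(10,10)=1
t=11: f(11,1)=132 f(11,3)=165 f(11,5)=110 f(11,7)=44 f(11,9)=10 f(11,11)=1
t=12: f(12,0)=132 f(12,2)=297 f(12,4)=275 f(12,6)=154 f(12,8)=54 f(12,10)=11 f(12,12)=1
t=13: f(13,1)=429 f(13,3)=572 f(13,5)=429 f(13,7)=208 f(13,9)=65 f(13,11)=12 f(13,13)=1
t=14: f(14,0)=429 f(14,2)=1001 f(14,4)=1001 f(14,6)=637 f(14,8)=273 f(14,10)=77 f(14,12)=13 f(14,14)=1
t=15: f(15,1)=1430 f(15,3)=2002 f(15,5)=1638 f(15,7)=910 f(15,9)=350 f(15,11)=90 f(15,13)=14 f(15,15)=1
t=16: f(16,0)=1430 f(16,2)=3432 f(16,4)=3640 f(16,6)=2548 f(16,8)=1260 f(16,10)=440 f(16,12)=104 f(16,14)=15 f(16,16)=1
t=17: f(17,1)=4862 f(17,3)=7072 f(17,5)=6188 f(17,7)=3808 f(17,9)=1700 f(17,11)=544 f(17,13)=119 f(17,15)=16 f(17,17)=1
t=18: f(18,0)=4862 f(18,2)=11934 f(18,4)=13260 f(18,6)=9996 f(18,8)=5508 f(18,10)=2244 f(18,12)=663 f(18,14)=135 f(18,16)=17 f(18,18)=1
t=19: f(19,1)=16796 f(19,3)=25194 f(19,5)=23256 f(19,7)=15504 f(19,9)=7752 f(19,11)=2907 f(19,13)=798 f(19,15)=152 f(19,17)=18 f(19,19)=1
Σ_s f(19,s) = 92378
P = 92378/524288 = 46189/262144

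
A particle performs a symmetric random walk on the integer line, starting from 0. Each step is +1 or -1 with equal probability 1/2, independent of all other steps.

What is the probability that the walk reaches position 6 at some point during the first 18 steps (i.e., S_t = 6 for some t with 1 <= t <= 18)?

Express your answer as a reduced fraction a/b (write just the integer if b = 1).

Answer: 10949/65536

Derivation:
Count via complement. Let g(t,s) = #length-t paths at position s with S_1..S_t all ≠ 6.
g(t,s) = g(t-1,s-1) + g(t-1,s+1) for s ≠ 6; g(t,6) = 0.
t=0: g(0,0)=1
t=1: g(1,-1)=1 g(1,1)=1
t=2: g(2,-2)=1 g(2,0)=2 g(2,2)=1
t=3: g(3,-3)=1 g(3,-1)=3 g(3,1)=3 g(3,3)=1
t=4: g(4,-4)=1 g(4,-2)=4 g(4,0)=6 g(4,2)=4 g(4,4)=1
t=5: g(5,-5)=1 g(5,-3)=5 g(5,-1)=10 g(5,1)=10 g(5,3)=5 g(5,5)=1
t=6: g(6,-6)=1 g(6,-4)=6 g(6,-2)=15 g(6,0)=20 g(6,2)=15 g(6,4)=6
t=7: g(7,-7)=1 g(7,-5)=7 g(7,-3)=21 g(7,-1)=35 g(7,1)=35 g(7,3)=21 g(7,5)=6
t=8: g(8,-8)=1 g(8,-6)=8 g(8,-4)=28 g(8,-2)=56 g(8,0)=70 g(8,2)=56 g(8,4)=27
t=9: g(9,-9)=1 g(9,-7)=9 g(9,-5)=36 g(9,-3)=84 g(9,-1)=126 g(9,1)=126 g(9,3)=83 g(9,5)=27
t=10: g(10,-10)=1 g(10,-8)=10 g(10,-6)=45 g(10,-4)=120 g(10,-2)=210 g(10,0)=252 g(10,2)=209 g(10,4)=110
t=11: g(11,-11)=1 g(11,-9)=11 g(11,-7)=55 g(11,-5)=165 g(11,-3)=330 g(11,-1)=462 g(11,1)=461 g(11,3)=319 g(11,5)=110
t=12: g(12,-12)=1 g(12,-10)=12 g(12,-8)=66 g(12,-6)=220 g(12,-4)=495 g(12,-2)=792 g(12,0)=923 g(12,2)=780 g(12,4)=429
t=13: g(13,-13)=1 g(13,-11)=13 g(13,-9)=78 g(13,-7)=286 g(13,-5)=715 g(13,-3)=1287 g(13,-1)=1715 g(13,1)=1703 g(13,3)=1209 g(13,5)=429
t=14: g(14,-14)=1 g(14,-12)=14 g(14,-10)=91 g(14,-8)=364 g(14,-6)=1001 g(14,-4)=2002 g(14,-2)=3002 g(14,0)=3418 g(14,2)=2912 g(14,4)=1638
t=15: g(15,-15)=1 g(15,-13)=15 g(15,-11)=105 g(15,-9)=455 g(15,-7)=1365 g(15,-5)=3003 g(15,-3)=5004 g(15,-1)=6420 g(15,1)=6330 g(15,3)=4550 g(15,5)=1638
t=16: g(16,-16)=1 g(16,-14)=16 g(16,-12)=120 g(16,-10)=560 g(16,-8)=1820 g(16,-6)=4368 g(16,-4)=8007 g(16,-2)=11424 g(16,0)=12750 g(16,2)=10880 g(16,4)=6188
t=17: g(17,-17)=1 g(17,-15)=17 g(17,-13)=136 g(17,-11)=680 g(17,-9)=2380 g(17,-7)=6188 g(17,-5)=12375 g(17,-3)=19431 g(17,-1)=24174 g(17,1)=23630 g(17,3)=17068 g(17,5)=6188
t=18: g(18,-18)=1 g(18,-16)=18 g(18,-14)=153 g(18,-12)=816 g(18,-10)=3060 g(18,-8)=8568 g(18,-6)=18563 g(18,-4)=31806 g(18,-2)=43605 g(18,0)=47804 g(18,2)=40698 g(18,4)=23256
Paths never hitting 6: Σ_s g(18,s) = 218348
Paths hitting 6: 2^18 - 218348 = 43796
P = 43796/262144 = 10949/65536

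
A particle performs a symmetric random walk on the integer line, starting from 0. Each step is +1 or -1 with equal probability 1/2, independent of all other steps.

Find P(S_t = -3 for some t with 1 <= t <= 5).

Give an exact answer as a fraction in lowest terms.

Count via complement. Let g(t,s) = #length-t paths at position s with S_1..S_t all ≠ -3.
g(t,s) = g(t-1,s-1) + g(t-1,s+1) for s ≠ -3; g(t,-3) = 0.
t=0: g(0,0)=1
t=1: g(1,-1)=1 g(1,1)=1
t=2: g(2,-2)=1 g(2,0)=2 g(2,2)=1
t=3: g(3,-1)=3 g(3,1)=3 g(3,3)=1
t=4: g(4,-2)=3 g(4,0)=6 g(4,2)=4 g(4,4)=1
t=5: g(5,-1)=9 g(5,1)=10 g(5,3)=5 g(5,5)=1
Paths never hitting -3: Σ_s g(5,s) = 25
Paths hitting -3: 2^5 - 25 = 7
P = 7/32 = 7/32

Answer: 7/32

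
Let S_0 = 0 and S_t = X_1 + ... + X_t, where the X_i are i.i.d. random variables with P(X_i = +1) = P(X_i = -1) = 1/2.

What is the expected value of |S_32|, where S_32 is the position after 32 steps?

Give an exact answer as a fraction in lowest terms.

S_32 takes values m ≡ 0 (mod 2) with |m| ≤ 32; P(S_32=m) = C(32,(32+m)/2)/2^32.
Total paths: 2^32 = 4294967296
Distribution: P(S=-32)=1/4294967296, P(S=-30)=32/4294967296, P(S=-28)=496/4294967296, P(S=-26)=4960/4294967296, P(S=-24)=35960/4294967296, P(S=-22)=201376/4294967296, P(S=-20)=906192/4294967296, P(S=-18)=3365856/4294967296, P(S=-16)=10518300/4294967296, P(S=-14)=28048800/4294967296, P(S=-12)=64512240/4294967296, P(S=-10)=129024480/4294967296, P(S=-8)=225792840/4294967296, P(S=-6)=347373600/4294967296, P(S=-4)=471435600/4294967296, P(S=-2)=565722720/4294967296, P(S=0)=601080390/4294967296, P(S=2)=565722720/4294967296, P(S=4)=471435600/4294967296, P(S=6)=347373600/4294967296, P(S=8)=225792840/4294967296, P(S=10)=129024480/4294967296, P(S=12)=64512240/4294967296, P(S=14)=28048800/4294967296, P(S=16)=10518300/4294967296, P(S=18)=3365856/4294967296, P(S=20)=906192/4294967296, P(S=22)=201376/4294967296, P(S=24)=35960/4294967296, P(S=26)=4960/4294967296, P(S=28)=496/4294967296, P(S=30)=32/4294967296, P(S=32)=1/4294967296
E[|S_32|] = Σ_m |m|·P(S_32=m) = 19234572480/4294967296 = 300540195/67108864

Answer: 300540195/67108864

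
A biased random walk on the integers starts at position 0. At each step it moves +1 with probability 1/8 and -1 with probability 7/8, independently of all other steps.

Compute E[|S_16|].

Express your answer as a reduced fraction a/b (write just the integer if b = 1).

S_16 takes values m ≡ 0 (mod 2) with |m| ≤ 16; P(S_16=m) = C(16,(16+m)/2) · (1/8)^((16+m)/2) · (7/8)^((16-m)/2).
Distribution: P(S=-16)=33232930569601/281474976710656, P(S=-14)=4747561509943/17592186044416, P(S=-12)=10173346092735/35184372088832, P(S=-10)=3391115364245/17592186044416, P(S=-8)=6297785676455/70368744177664, P(S=-6)=539810200839/17592186044416, P(S=-4)=282757724249/35184372088832, P(S=-2)=28852829005/17592186044416, P(S=0)=37096494435/140737488355328, P(S=2)=588833245/17592186044416, P(S=4)=117766649/35184372088832, P(S=6)=4588311/17592186044416, P(S=8)=1092455/70368744177664, P(S=10)=12005/17592186044416, P(S=12)=735/35184372088832, P(S=14)=7/17592186044416, P(S=16)=1/281474976710656
E[|S_16|] = Σ_m |m|·P(S_16=m) = 105554559305619/8796093022208

Answer: 105554559305619/8796093022208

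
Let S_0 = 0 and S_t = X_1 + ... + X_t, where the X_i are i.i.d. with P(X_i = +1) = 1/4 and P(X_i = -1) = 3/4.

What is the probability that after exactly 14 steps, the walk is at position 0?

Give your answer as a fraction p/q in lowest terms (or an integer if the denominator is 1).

Answer: 938223/33554432

Derivation:
To be at 0 after 14 steps: need exactly 7 steps of +1 and 7 of -1.
Number of such sequences: C(14,7) = 3432
Each has probability (1/4)^7 · (3/4)^7 = 2187/268435456
P = 3432 · 2187/268435456 = 938223/33554432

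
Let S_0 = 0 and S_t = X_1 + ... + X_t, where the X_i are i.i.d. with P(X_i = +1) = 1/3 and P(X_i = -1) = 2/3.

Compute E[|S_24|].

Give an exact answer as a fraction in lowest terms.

S_24 takes values m ≡ 0 (mod 2) with |m| ≤ 24; P(S_24=m) = C(24,(24+m)/2) · (1/3)^((24+m)/2) · (2/3)^((24-m)/2).
Distribution: P(S=-24)=16777216/282429536481, P(S=-22)=67108864/94143178827, P(S=-20)=385875968/94143178827, P(S=-18)=4244635648/282429536481, P(S=-16)=3714056192/94143178827, P(S=-14)=7428112384/94143178827, P(S=-12)=35283533824/282429536481, P(S=-10)=5040504832/31381059609, P(S=-8)=5355536384/31381059609, P(S=-6)=42844291072/282429536481, P(S=-4)=10711072768/94143178827, P(S=-2)=6816137216/94143178827, P(S=0)=11076222976/282429536481, P(S=2)=1704034304/94143178827, P(S=4)=669442048/94143178827, P(S=6)=669442048/282429536481, P(S=8)=20920064/31381059609, P(S=10)=4922368/31381059609, P(S=12)=8614144/282429536481, P(S=14)=453376/94143178827, P(S=16)=56672/94143178827, P(S=18)=16192/282429536481, P(S=20)=368/94143178827, P(S=22)=16/94143178827, P(S=24)=1/282429536481
E[|S_24|] = Σ_m |m|·P(S_24=m) = 769378008488/94143178827

Answer: 769378008488/94143178827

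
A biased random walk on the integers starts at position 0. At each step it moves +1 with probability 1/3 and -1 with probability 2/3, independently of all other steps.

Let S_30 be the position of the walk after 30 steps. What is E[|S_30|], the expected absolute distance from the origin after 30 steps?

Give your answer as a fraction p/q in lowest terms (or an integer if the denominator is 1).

Answer: 8572735215010/847288609443

Derivation:
S_30 takes values m ≡ 0 (mod 2) with |m| ≤ 30; P(S_30=m) = C(30,(30+m)/2) · (1/3)^((30+m)/2) · (2/3)^((30-m)/2).
Distribution: P(S=-30)=1073741824/205891132094649, P(S=-28)=5368709120/68630377364883, P(S=-26)=38923141120/68630377364883, P(S=-24)=544923975680/205891132094649, P(S=-22)=68115496960/7625597484987, P(S=-20)=177100292096/7625597484987, P(S=-18)=1106876825600/22876792454961, P(S=-16)=632501043200/7625597484987, P(S=-14)=909220249600/7625597484987, P(S=-12)=10001422745600/68630377364883, P(S=-10)=3500497960960/22876792454961, P(S=-8)=3182270873600/22876792454961, P(S=-6)=7557893324800/68630377364883, P(S=-4)=581376409600/7625597484987, P(S=-2)=352978534400/7625597484987, P(S=0)=564765655040/22876792454961, P(S=2)=88244633600/7625597484987, P(S=4)=36336025600/7625597484987, P(S=6)=118092083200/68630377364883, P(S=8)=12430745600/22876792454961, P(S=10)=3418455040/22876792454961, P(S=12)=2441753600/68630377364883, P(S=14)=55494400/7625597484987, P(S=16)=9651200/7625597484987, P(S=18)=4222400/22876792454961, P(S=20)=168896/7625597484987, P(S=22)=16240/7625597484987, P(S=24)=32480/205891132094649, P(S=26)=580/68630377364883, P(S=28)=20/68630377364883, P(S=30)=1/205891132094649
E[|S_30|] = Σ_m |m|·P(S_30=m) = 8572735215010/847288609443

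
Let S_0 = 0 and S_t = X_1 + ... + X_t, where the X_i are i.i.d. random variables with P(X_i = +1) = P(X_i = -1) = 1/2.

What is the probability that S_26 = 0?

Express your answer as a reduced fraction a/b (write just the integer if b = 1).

Answer: 1300075/8388608

Derivation:
To reach position 0 after 26 steps: need 13 steps of +1 and 13 of -1.
Favorable paths: C(26,13) = 10400600
Total paths: 2^26 = 67108864
P = 10400600/67108864 = 1300075/8388608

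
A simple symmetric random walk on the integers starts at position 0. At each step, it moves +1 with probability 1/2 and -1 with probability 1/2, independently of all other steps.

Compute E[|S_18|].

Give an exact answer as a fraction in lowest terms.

S_18 takes values m ≡ 0 (mod 2) with |m| ≤ 18; P(S_18=m) = C(18,(18+m)/2)/2^18.
Total paths: 2^18 = 262144
Distribution: P(S=-18)=1/262144, P(S=-16)=18/262144, P(S=-14)=153/262144, P(S=-12)=816/262144, P(S=-10)=3060/262144, P(S=-8)=8568/262144, P(S=-6)=18564/262144, P(S=-4)=31824/262144, P(S=-2)=43758/262144, P(S=0)=48620/262144, P(S=2)=43758/262144, P(S=4)=31824/262144, P(S=6)=18564/262144, P(S=8)=8568/262144, P(S=10)=3060/262144, P(S=12)=816/262144, P(S=14)=153/262144, P(S=16)=18/262144, P(S=18)=1/262144
E[|S_18|] = Σ_m |m|·P(S_18=m) = 875160/262144 = 109395/32768

Answer: 109395/32768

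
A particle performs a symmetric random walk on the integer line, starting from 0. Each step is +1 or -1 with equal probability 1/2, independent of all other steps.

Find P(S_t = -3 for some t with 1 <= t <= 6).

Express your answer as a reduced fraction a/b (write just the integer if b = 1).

Count via complement. Let g(t,s) = #length-t paths at position s with S_1..S_t all ≠ -3.
g(t,s) = g(t-1,s-1) + g(t-1,s+1) for s ≠ -3; g(t,-3) = 0.
t=0: g(0,0)=1
t=1: g(1,-1)=1 g(1,1)=1
t=2: g(2,-2)=1 g(2,0)=2 g(2,2)=1
t=3: g(3,-1)=3 g(3,1)=3 g(3,3)=1
t=4: g(4,-2)=3 g(4,0)=6 g(4,2)=4 g(4,4)=1
t=5: g(5,-1)=9 g(5,1)=10 g(5,3)=5 g(5,5)=1
t=6: g(6,-2)=9 g(6,0)=19 g(6,2)=15 g(6,4)=6 g(6,6)=1
Paths never hitting -3: Σ_s g(6,s) = 50
Paths hitting -3: 2^6 - 50 = 14
P = 14/64 = 7/32

Answer: 7/32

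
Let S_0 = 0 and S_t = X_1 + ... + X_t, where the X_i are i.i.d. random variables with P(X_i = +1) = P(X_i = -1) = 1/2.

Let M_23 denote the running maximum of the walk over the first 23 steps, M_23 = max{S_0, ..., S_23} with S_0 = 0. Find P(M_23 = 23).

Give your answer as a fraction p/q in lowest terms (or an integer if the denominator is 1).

Let M_23 = max(S_0,...,S_23). Use the reflection principle: for j ≥ 1, #{paths with M_23 ≥ j} = #{S_23 ≥ j} + #{S_23 ≥ j+1}.
By reflection, #{M_23 ≥ 23} = #{S_23 ≥ 23} + #{S_23 ≥ 24} = 1 + 0 = 1.
#{M_23 ≥ 24} = #{S_23 ≥ 24} + #{S_23 ≥ 25} = 0 + 0 = 0.
#{M_23 = 23} = 1 - 0 = 1.
P(M_23 = 23) = 1/8388608 = 1/8388608

Answer: 1/8388608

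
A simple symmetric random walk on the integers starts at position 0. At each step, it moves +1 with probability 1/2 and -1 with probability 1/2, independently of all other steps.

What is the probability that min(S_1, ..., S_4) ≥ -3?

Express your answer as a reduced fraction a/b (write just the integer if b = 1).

Answer: 15/16

Derivation:
Let f(t,s) = #length-t paths at position s with S_1..S_t all ≥ -3.
f(t,s) = f(t-1,s-1) + f(t-1,s+1) for s ≥ -3; f(t,s) = 0 for s < -3.
t=0: f(0,0)=1
t=1: f(1,-1)=1 f(1,1)=1
t=2: f(2,-2)=1 f(2,0)=2 f(2,2)=1
t=3: f(3,-3)=1 f(3,-1)=3 f(3,1)=3 f(3,3)=1
t=4: f(4,-2)=4 f(4,0)=6 f(4,2)=4 f(4,4)=1
Σ_s f(4,s) = 15
P = 15/16 = 15/16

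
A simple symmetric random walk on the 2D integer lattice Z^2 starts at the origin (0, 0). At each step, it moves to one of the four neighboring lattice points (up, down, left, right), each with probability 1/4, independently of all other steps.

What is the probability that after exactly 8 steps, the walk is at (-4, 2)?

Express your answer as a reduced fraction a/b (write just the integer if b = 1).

Let h be the number of horizontal steps (so 8-h are vertical). To end at (-4,2) need (h-4)/2 right-steps and ((8-h)+2)/2 up-steps.
Sum over h with 4 ≤ h ≤ 6, h ≡ 0 (mod 2), 8-h ≡ 0 (mod 2):
h=4: C(8,4)·C(4,0)·C(4,3) = 70·1·4 = 280
h=6: C(8,6)·C(6,1)·C(2,2) = 28·6·1 = 168
Total favorable: 448
Total paths: 4^8 = 65536
P = 448/65536 = 7/1024

Answer: 7/1024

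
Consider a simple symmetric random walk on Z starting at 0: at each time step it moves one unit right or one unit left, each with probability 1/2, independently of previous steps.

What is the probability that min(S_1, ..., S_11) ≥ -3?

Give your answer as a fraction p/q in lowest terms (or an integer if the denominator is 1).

Answer: 99/128

Derivation:
Let f(t,s) = #length-t paths at position s with S_1..S_t all ≥ -3.
f(t,s) = f(t-1,s-1) + f(t-1,s+1) for s ≥ -3; f(t,s) = 0 for s < -3.
t=0: f(0,0)=1
t=1: f(1,-1)=1 f(1,1)=1
t=2: f(2,-2)=1 f(2,0)=2 f(2,2)=1
t=3: f(3,-3)=1 f(3,-1)=3 f(3,1)=3 f(3,3)=1
t=4: f(4,-2)=4 f(4,0)=6 f(4,2)=4 f(4,4)=1
t=5: f(5,-3)=4 f(5,-1)=10 f(5,1)=10 f(5,3)=5 f(5,5)=1
t=6: f(6,-2)=14 f(6,0)=20 f(6,2)=15 f(6,4)=6 f(6,6)=1
t=7: f(7,-3)=14 f(7,-1)=34 f(7,1)=35 f(7,3)=21 f(7,5)=7 f(7,7)=1
t=8: f(8,-2)=48 f(8,0)=69 f(8,2)=56 f(8,4)=28 f(8,6)=8 f(8,8)=1
t=9: f(9,-3)=48 f(9,-1)=117 f(9,1)=125 f(9,3)=84 f(9,5)=36 f(9,7)=9 f(9,9)=1
t=10: f(10,-2)=165 f(10,0)=242 f(10,2)=209 f(10,4)=120 f(10,6)=45 f(10,8)=10 f(10,10)=1
t=11: f(11,-3)=165 f(11,-1)=407 f(11,1)=451 f(11,3)=329 f(11,5)=165 f(11,7)=55 f(11,9)=11 f(11,11)=1
Σ_s f(11,s) = 1584
P = 1584/2048 = 99/128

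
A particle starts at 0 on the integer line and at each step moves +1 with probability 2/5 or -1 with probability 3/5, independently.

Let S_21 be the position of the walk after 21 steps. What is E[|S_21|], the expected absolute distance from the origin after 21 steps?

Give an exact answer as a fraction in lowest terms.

Answer: 486068685662721/95367431640625

Derivation:
S_21 takes values m ≡ 1 (mod 2) with |m| ≤ 21; P(S_21=m) = C(21,(21+m)/2) · (2/5)^((21+m)/2) · (3/5)^((21-m)/2).
Distribution: P(S=-21)=10460353203/476837158203125, P(S=-19)=146444944842/476837158203125, P(S=-17)=195259926456/95367431640625, P(S=-15)=824430800592/95367431640625, P(S=-13)=2473292401776/95367431640625, P(S=-11)=28030647220128/476837158203125, P(S=-9)=49832261724672/476837158203125, P(S=-7)=14237789064192/95367431640625, P(S=-5)=16610753908224/95367431640625, P(S=-3)=15995540800512/95367431640625, P(S=-1)=63982163202048/476837158203125, P(S=1)=42654775468032/476837158203125, P(S=3)=4739419496448/95367431640625, P(S=5)=2187424382976/95367431640625, P(S=7)=833304526848/95367431640625, P(S=9)=1296251486208/476837158203125, P(S=11)=324062871552/476837158203125, P(S=13)=12708347904/95367431640625, P(S=15)=1882718208/95367431640625, P(S=17)=198180864/95367431640625, P(S=19)=66060288/476837158203125, P(S=21)=2097152/476837158203125
E[|S_21|] = Σ_m |m|·P(S_21=m) = 486068685662721/95367431640625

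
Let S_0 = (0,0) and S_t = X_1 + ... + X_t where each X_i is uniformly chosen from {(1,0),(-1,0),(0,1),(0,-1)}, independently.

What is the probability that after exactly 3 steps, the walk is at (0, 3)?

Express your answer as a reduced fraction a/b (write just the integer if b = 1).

Answer: 1/64

Derivation:
Let h be the number of horizontal steps (so 3-h are vertical). To end at (0,3) need (h+0)/2 right-steps and ((3-h)+3)/2 up-steps.
Sum over h with 0 ≤ h ≤ 0, h ≡ 0 (mod 2), 3-h ≡ 1 (mod 2):
h=0: C(3,0)·C(0,0)·C(3,3) = 1·1·1 = 1
Total favorable: 1
Total paths: 4^3 = 64
P = 1/64 = 1/64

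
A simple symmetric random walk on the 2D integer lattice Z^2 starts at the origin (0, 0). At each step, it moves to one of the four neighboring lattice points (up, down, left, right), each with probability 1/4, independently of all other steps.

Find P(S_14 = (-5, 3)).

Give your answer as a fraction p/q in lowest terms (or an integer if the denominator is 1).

Answer: 273273/67108864

Derivation:
Let h be the number of horizontal steps (so 14-h are vertical). To end at (-5,3) need (h-5)/2 right-steps and ((14-h)+3)/2 up-steps.
Sum over h with 5 ≤ h ≤ 11, h ≡ 1 (mod 2), 14-h ≡ 1 (mod 2):
h=5: C(14,5)·C(5,0)·C(9,6) = 2002·1·84 = 168168
h=7: C(14,7)·C(7,1)·C(7,5) = 3432·7·21 = 504504
h=9: C(14,9)·C(9,2)·C(5,4) = 2002·36·5 = 360360
h=11: C(14,11)·C(11,3)·C(3,3) = 364·165·1 = 60060
Total favorable: 1093092
Total paths: 4^14 = 268435456
P = 1093092/268435456 = 273273/67108864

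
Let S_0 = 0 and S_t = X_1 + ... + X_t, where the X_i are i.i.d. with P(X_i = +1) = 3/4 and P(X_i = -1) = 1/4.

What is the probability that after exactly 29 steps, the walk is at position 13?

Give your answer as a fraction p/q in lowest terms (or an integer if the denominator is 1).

Answer: 44897352698490435/288230376151711744

Derivation:
To reach position 13 after 29 steps: need 21 steps of +1 and 8 steps of -1.
Number of such sequences: C(29,21) = 4292145
Each has probability (3/4)^21 · (1/4)^8 = 10460353203/288230376151711744
P = 4292145 · 10460353203/288230376151711744 = 44897352698490435/288230376151711744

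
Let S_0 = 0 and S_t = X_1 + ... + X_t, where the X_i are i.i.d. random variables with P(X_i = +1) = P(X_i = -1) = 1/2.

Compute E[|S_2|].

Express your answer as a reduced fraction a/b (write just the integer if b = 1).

S_2 takes values m ≡ 0 (mod 2) with |m| ≤ 2; P(S_2=m) = C(2,(2+m)/2)/2^2.
Total paths: 2^2 = 4
Distribution: P(S=-2)=1/4, P(S=0)=2/4, P(S=2)=1/4
E[|S_2|] = Σ_m |m|·P(S_2=m) = 4/4 = 1

Answer: 1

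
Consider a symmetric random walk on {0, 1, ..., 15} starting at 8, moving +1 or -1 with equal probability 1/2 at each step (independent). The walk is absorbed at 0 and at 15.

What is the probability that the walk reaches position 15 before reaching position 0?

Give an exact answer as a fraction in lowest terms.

Answer: 8/15

Derivation:
Symmetric walk (p = 1/2): the harmonic-function argument gives P(hit 15 before 0 | start at 8) = a/N.
P = 8/15 = 8/15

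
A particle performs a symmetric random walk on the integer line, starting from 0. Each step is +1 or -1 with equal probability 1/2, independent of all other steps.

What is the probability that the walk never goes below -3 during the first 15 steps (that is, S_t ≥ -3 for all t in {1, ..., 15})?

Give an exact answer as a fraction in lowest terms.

Let f(t,s) = #length-t paths at position s with S_1..S_t all ≥ -3.
f(t,s) = f(t-1,s-1) + f(t-1,s+1) for s ≥ -3; f(t,s) = 0 for s < -3.
t=0: f(0,0)=1
t=1: f(1,-1)=1 f(1,1)=1
t=2: f(2,-2)=1 f(2,0)=2 f(2,2)=1
t=3: f(3,-3)=1 f(3,-1)=3 f(3,1)=3 f(3,3)=1
t=4: f(4,-2)=4 f(4,0)=6 f(4,2)=4 f(4,4)=1
t=5: f(5,-3)=4 f(5,-1)=10 f(5,1)=10 f(5,3)=5 f(5,5)=1
t=6: f(6,-2)=14 f(6,0)=20 f(6,2)=15 f(6,4)=6 f(6,6)=1
t=7: f(7,-3)=14 f(7,-1)=34 f(7,1)=35 f(7,3)=21 f(7,5)=7 f(7,7)=1
t=8: f(8,-2)=48 f(8,0)=69 f(8,2)=56 f(8,4)=28 f(8,6)=8 f(8,8)=1
t=9: f(9,-3)=48 f(9,-1)=117 f(9,1)=125 f(9,3)=84 f(9,5)=36 f(9,7)=9 f(9,9)=1
t=10: f(10,-2)=165 f(10,0)=242 f(10,2)=209 f(10,4)=120 f(10,6)=45 f(10,8)=10 f(10,10)=1
t=11: f(11,-3)=165 f(11,-1)=407 f(11,1)=451 f(11,3)=329 f(11,5)=165 f(11,7)=55 f(11,9)=11 f(11,11)=1
t=12: f(12,-2)=572 f(12,0)=858 f(12,2)=780 f(12,4)=494 f(12,6)=220 f(12,8)=66 f(12,10)=12 f(12,12)=1
t=13: f(13,-3)=572 f(13,-1)=1430 f(13,1)=1638 f(13,3)=1274 f(13,5)=714 f(13,7)=286 f(13,9)=78 f(13,11)=13 f(13,13)=1
t=14: f(14,-2)=2002 f(14,0)=3068 f(14,2)=2912 f(14,4)=1988 f(14,6)=1000 f(14,8)=364 f(14,10)=91 f(14,12)=14 f(14,14)=1
t=15: f(15,-3)=2002 f(15,-1)=5070 f(15,1)=5980 f(15,3)=4900 f(15,5)=2988 f(15,7)=1364 f(15,9)=455 f(15,11)=105 f(15,13)=15 f(15,15)=1
Σ_s f(15,s) = 22880
P = 22880/32768 = 715/1024

Answer: 715/1024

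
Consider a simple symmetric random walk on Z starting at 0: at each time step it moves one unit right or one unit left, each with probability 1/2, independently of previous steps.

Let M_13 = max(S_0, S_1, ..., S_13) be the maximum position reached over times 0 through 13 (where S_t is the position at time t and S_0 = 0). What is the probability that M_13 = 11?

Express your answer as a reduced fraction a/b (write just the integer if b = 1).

Let M_13 = max(S_0,...,S_13). Use the reflection principle: for j ≥ 1, #{paths with M_13 ≥ j} = #{S_13 ≥ j} + #{S_13 ≥ j+1}.
By reflection, #{M_13 ≥ 11} = #{S_13 ≥ 11} + #{S_13 ≥ 12} = 14 + 1 = 15.
#{M_13 ≥ 12} = #{S_13 ≥ 12} + #{S_13 ≥ 13} = 1 + 1 = 2.
#{M_13 = 11} = 15 - 2 = 13.
P(M_13 = 11) = 13/8192 = 13/8192

Answer: 13/8192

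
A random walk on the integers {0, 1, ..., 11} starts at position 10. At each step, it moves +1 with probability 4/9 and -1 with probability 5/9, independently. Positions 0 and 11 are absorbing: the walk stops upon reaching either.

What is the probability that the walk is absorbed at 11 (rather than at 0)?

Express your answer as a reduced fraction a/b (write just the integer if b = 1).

Biased walk: p = 4/9, q = 5/9, r = q/p = 5/4
Gambler's ruin: P(hit 11 before 0 | start at 10) = (1 - r^a)/(1 - r^N)
r^10 = 9765625/1048576; r^11 = 48828125/4194304
P = (1 - 9765625/1048576) / (1 - 48828125/4194304) = -8717049/1048576 / -44633821/4194304 = 34868196/44633821

Answer: 34868196/44633821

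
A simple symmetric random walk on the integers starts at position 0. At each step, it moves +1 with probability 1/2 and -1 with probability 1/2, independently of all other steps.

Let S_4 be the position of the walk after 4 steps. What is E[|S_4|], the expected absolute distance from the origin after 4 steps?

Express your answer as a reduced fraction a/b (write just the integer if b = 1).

Answer: 3/2

Derivation:
S_4 takes values m ≡ 0 (mod 2) with |m| ≤ 4; P(S_4=m) = C(4,(4+m)/2)/2^4.
Total paths: 2^4 = 16
Distribution: P(S=-4)=1/16, P(S=-2)=4/16, P(S=0)=6/16, P(S=2)=4/16, P(S=4)=1/16
E[|S_4|] = Σ_m |m|·P(S_4=m) = 24/16 = 3/2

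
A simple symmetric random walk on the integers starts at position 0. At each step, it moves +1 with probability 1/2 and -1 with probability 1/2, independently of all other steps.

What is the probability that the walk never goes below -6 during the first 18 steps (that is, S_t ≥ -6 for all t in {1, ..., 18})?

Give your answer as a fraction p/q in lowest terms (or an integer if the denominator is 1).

Answer: 14807/16384

Derivation:
Let f(t,s) = #length-t paths at position s with S_1..S_t all ≥ -6.
f(t,s) = f(t-1,s-1) + f(t-1,s+1) for s ≥ -6; f(t,s) = 0 for s < -6.
t=0: f(0,0)=1
t=1: f(1,-1)=1 f(1,1)=1
t=2: f(2,-2)=1 f(2,0)=2 f(2,2)=1
t=3: f(3,-3)=1 f(3,-1)=3 f(3,1)=3 f(3,3)=1
t=4: f(4,-4)=1 f(4,-2)=4 f(4,0)=6 f(4,2)=4 f(4,4)=1
t=5: f(5,-5)=1 f(5,-3)=5 f(5,-1)=10 f(5,1)=10 f(5,3)=5 f(5,5)=1
t=6: f(6,-6)=1 f(6,-4)=6 f(6,-2)=15 f(6,0)=20 f(6,2)=15 f(6,4)=6 f(6,6)=1
t=7: f(7,-5)=7 f(7,-3)=21 f(7,-1)=35 f(7,1)=35 f(7,3)=21 f(7,5)=7 f(7,7)=1
t=8: f(8,-6)=7 f(8,-4)=28 f(8,-2)=56 f(8,0)=70 f(8,2)=56 f(8,4)=28 f(8,6)=8 f(8,8)=1
t=9: f(9,-5)=35 f(9,-3)=84 f(9,-1)=126 f(9,1)=126 f(9,3)=84 f(9,5)=36 f(9,7)=9 f(9,9)=1
t=10: f(10,-6)=35 f(10,-4)=119 f(10,-2)=210 f(10,0)=252 f(10,2)=210 f(10,4)=120 f(10,6)=45 f(10,8)=10 f(10,10)=1
t=11: f(11,-5)=154 f(11,-3)=329 f(11,-1)=462 f(11,1)=462 f(11,3)=330 f(11,5)=165 f(11,7)=55 f(11,9)=11 f(11,11)=1
t=12: f(12,-6)=154 f(12,-4)=483 f(12,-2)=791 f(12,0)=924 f(12,2)=792 f(12,4)=495 f(12,6)=220 f(12,8)=66 f(12,10)=12 f(12,12)=1
t=13: f(13,-5)=637 f(13,-3)=1274 f(13,-1)=1715 f(13,1)=1716 f(13,3)=1287 f(13,5)=715 f(13,7)=286 f(13,9)=78 f(13,11)=13 f(13,13)=1
t=14: f(14,-6)=637 f(14,-4)=1911 f(14,-2)=2989 f(14,0)=3431 f(14,2)=3003 f(14,4)=2002 f(14,6)=1001 f(14,8)=364 f(14,10)=91 f(14,12)=14 f(14,14)=1
t=15: f(15,-5)=2548 f(15,-3)=4900 f(15,-1)=6420 f(15,1)=6434 f(15,3)=5005 f(15,5)=3003 f(15,7)=1365 f(15,9)=455 f(15,11)=105 f(15,13)=15 f(15,15)=1
t=16: f(16,-6)=2548 f(16,-4)=7448 f(16,-2)=11320 f(16,0)=12854 f(16,2)=11439 f(16,4)=8008 f(16,6)=4368 f(16,8)=1820 f(16,10)=560 f(16,12)=120 f(16,14)=16 f(16,16)=1
t=17: f(17,-5)=9996 f(17,-3)=18768 f(17,-1)=24174 f(17,1)=24293 f(17,3)=19447 f(17,5)=12376 f(17,7)=6188 f(17,9)=2380 f(17,11)=680 f(17,13)=136 f(17,15)=17 f(17,17)=1
t=18: f(18,-6)=9996 f(18,-4)=28764 f(18,-2)=42942 f(18,0)=48467 f(18,2)=43740 f(18,4)=31823 f(18,6)=18564 f(18,8)=8568 f(18,10)=3060 f(18,12)=816 f(18,14)=153 f(18,16)=18 f(18,18)=1
Σ_s f(18,s) = 236912
P = 236912/262144 = 14807/16384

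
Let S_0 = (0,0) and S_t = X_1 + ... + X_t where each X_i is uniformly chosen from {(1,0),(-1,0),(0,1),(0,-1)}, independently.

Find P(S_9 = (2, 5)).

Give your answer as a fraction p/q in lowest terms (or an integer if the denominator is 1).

Let h be the number of horizontal steps (so 9-h are vertical). To end at (2,5) need (h+2)/2 right-steps and ((9-h)+5)/2 up-steps.
Sum over h with 2 ≤ h ≤ 4, h ≡ 0 (mod 2), 9-h ≡ 1 (mod 2):
h=2: C(9,2)·C(2,2)·C(7,6) = 36·1·7 = 252
h=4: C(9,4)·C(4,3)·C(5,5) = 126·4·1 = 504
Total favorable: 756
Total paths: 4^9 = 262144
P = 756/262144 = 189/65536

Answer: 189/65536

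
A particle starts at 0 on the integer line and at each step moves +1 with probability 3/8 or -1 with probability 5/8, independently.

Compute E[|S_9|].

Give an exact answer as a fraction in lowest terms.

S_9 takes values m ≡ 1 (mod 2) with |m| ≤ 9; P(S_9=m) = C(9,(9+m)/2) · (3/8)^((9+m)/2) · (5/8)^((9-m)/2).
Distribution: P(S=-9)=1953125/134217728, P(S=-7)=10546875/134217728, P(S=-5)=6328125/33554432, P(S=-3)=8859375/33554432, P(S=-1)=15946875/67108864, P(S=1)=9568125/67108864, P(S=3)=1913625/33554432, P(S=5)=492075/33554432, P(S=7)=295245/134217728, P(S=9)=19683/134217728
E[|S_9|] = Σ_m |m|·P(S_9=m) = 25647507/8388608

Answer: 25647507/8388608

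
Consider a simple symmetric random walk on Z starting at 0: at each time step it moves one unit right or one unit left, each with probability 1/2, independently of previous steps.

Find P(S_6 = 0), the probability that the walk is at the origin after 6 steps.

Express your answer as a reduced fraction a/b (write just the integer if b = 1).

Answer: 5/16

Derivation:
To return to 0 after 6 steps: need exactly 3 steps of +1 and 3 of -1.
Favorable paths: C(6,3) = 20
Total paths: 2^6 = 64
P = 20/64 = 5/16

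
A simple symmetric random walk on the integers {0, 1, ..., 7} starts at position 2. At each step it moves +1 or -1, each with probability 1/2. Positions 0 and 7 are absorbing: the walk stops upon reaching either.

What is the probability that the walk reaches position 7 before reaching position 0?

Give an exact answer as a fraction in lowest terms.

Answer: 2/7

Derivation:
Symmetric walk (p = 1/2): the harmonic-function argument gives P(hit 7 before 0 | start at 2) = a/N.
P = 2/7 = 2/7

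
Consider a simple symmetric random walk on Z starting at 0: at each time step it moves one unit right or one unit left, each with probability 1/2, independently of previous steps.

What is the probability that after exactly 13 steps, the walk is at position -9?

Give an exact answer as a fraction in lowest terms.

To reach position -9 after 13 steps: need 2 steps of +1 and 11 of -1.
Favorable paths: C(13,2) = 78
Total paths: 2^13 = 8192
P = 78/8192 = 39/4096

Answer: 39/4096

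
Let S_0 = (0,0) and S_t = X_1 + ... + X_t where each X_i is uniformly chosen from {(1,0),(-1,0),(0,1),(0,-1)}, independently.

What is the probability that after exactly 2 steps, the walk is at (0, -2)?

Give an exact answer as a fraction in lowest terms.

Let h be the number of horizontal steps (so 2-h are vertical). To end at (0,-2) need (h+0)/2 right-steps and ((2-h)-2)/2 up-steps.
Sum over h with 0 ≤ h ≤ 0, h ≡ 0 (mod 2), 2-h ≡ 0 (mod 2):
h=0: C(2,0)·C(0,0)·C(2,0) = 1·1·1 = 1
Total favorable: 1
Total paths: 4^2 = 16
P = 1/16 = 1/16

Answer: 1/16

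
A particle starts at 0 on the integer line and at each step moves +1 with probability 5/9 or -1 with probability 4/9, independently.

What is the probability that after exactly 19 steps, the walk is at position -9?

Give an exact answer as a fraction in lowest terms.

To reach position -9 after 19 steps: need 5 steps of +1 and 14 steps of -1.
Number of such sequences: C(19,5) = 11628
Each has probability (5/9)^5 · (4/9)^14 = 838860800000/1350851717672992089
P = 11628 · 838860800000/1350851717672992089 = 1083808153600000/150094635296999121

Answer: 1083808153600000/150094635296999121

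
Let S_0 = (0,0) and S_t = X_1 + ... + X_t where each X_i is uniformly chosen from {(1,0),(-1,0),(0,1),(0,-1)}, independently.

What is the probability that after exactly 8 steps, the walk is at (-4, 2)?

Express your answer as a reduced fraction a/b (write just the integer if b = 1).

Answer: 7/1024

Derivation:
Let h be the number of horizontal steps (so 8-h are vertical). To end at (-4,2) need (h-4)/2 right-steps and ((8-h)+2)/2 up-steps.
Sum over h with 4 ≤ h ≤ 6, h ≡ 0 (mod 2), 8-h ≡ 0 (mod 2):
h=4: C(8,4)·C(4,0)·C(4,3) = 70·1·4 = 280
h=6: C(8,6)·C(6,1)·C(2,2) = 28·6·1 = 168
Total favorable: 448
Total paths: 4^8 = 65536
P = 448/65536 = 7/1024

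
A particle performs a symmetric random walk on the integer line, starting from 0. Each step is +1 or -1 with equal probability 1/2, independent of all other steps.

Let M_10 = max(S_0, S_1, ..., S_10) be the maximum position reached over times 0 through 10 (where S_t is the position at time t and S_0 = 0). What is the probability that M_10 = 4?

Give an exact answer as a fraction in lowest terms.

Answer: 15/128

Derivation:
Let M_10 = max(S_0,...,S_10). Use the reflection principle: for j ≥ 1, #{paths with M_10 ≥ j} = #{S_10 ≥ j} + #{S_10 ≥ j+1}.
By reflection, #{M_10 ≥ 4} = #{S_10 ≥ 4} + #{S_10 ≥ 5} = 176 + 56 = 232.
#{M_10 ≥ 5} = #{S_10 ≥ 5} + #{S_10 ≥ 6} = 56 + 56 = 112.
#{M_10 = 4} = 232 - 112 = 120.
P(M_10 = 4) = 120/1024 = 15/128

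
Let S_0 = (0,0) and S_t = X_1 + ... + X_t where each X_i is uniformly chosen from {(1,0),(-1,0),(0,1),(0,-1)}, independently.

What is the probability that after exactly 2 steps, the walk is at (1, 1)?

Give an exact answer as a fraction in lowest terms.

Let h be the number of horizontal steps (so 2-h are vertical). To end at (1,1) need (h+1)/2 right-steps and ((2-h)+1)/2 up-steps.
Sum over h with 1 ≤ h ≤ 1, h ≡ 1 (mod 2), 2-h ≡ 1 (mod 2):
h=1: C(2,1)·C(1,1)·C(1,1) = 2·1·1 = 2
Total favorable: 2
Total paths: 4^2 = 16
P = 2/16 = 1/8

Answer: 1/8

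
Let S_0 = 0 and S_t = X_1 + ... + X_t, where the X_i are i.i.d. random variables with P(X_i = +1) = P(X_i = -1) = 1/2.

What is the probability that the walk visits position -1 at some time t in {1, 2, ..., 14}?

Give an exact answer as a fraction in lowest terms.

Count via complement. Let g(t,s) = #length-t paths at position s with S_1..S_t all ≠ -1.
g(t,s) = g(t-1,s-1) + g(t-1,s+1) for s ≠ -1; g(t,-1) = 0.
t=0: g(0,0)=1
t=1: g(1,1)=1
t=2: g(2,0)=1 g(2,2)=1
t=3: g(3,1)=2 g(3,3)=1
t=4: g(4,0)=2 g(4,2)=3 g(4,4)=1
t=5: g(5,1)=5 g(5,3)=4 g(5,5)=1
t=6: g(6,0)=5 g(6,2)=9 g(6,4)=5 g(6,6)=1
t=7: g(7,1)=14 g(7,3)=14 g(7,5)=6 g(7,7)=1
t=8: g(8,0)=14 g(8,2)=28 g(8,4)=20 g(8,6)=7 g(8,8)=1
t=9: g(9,1)=42 g(9,3)=48 g(9,5)=27 g(9,7)=8 g(9,9)=1
t=10: g(10,0)=42 g(10,2)=90 g(10,4)=75 g(10,6)=35 g(10,8)=9 g(10,10)=1
t=11: g(11,1)=132 g(11,3)=165 g(11,5)=110 g(11,7)=44 g(11,9)=10 g(11,11)=1
t=12: g(12,0)=132 g(12,2)=297 g(12,4)=275 g(12,6)=154 g(12,8)=54 g(12,10)=11 g(12,12)=1
t=13: g(13,1)=429 g(13,3)=572 g(13,5)=429 g(13,7)=208 g(13,9)=65 g(13,11)=12 g(13,13)=1
t=14: g(14,0)=429 g(14,2)=1001 g(14,4)=1001 g(14,6)=637 g(14,8)=273 g(14,10)=77 g(14,12)=13 g(14,14)=1
Paths never hitting -1: Σ_s g(14,s) = 3432
Paths hitting -1: 2^14 - 3432 = 12952
P = 12952/16384 = 1619/2048

Answer: 1619/2048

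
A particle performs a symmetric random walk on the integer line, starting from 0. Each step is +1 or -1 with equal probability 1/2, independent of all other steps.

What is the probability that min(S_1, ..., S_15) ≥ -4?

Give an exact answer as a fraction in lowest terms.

Let f(t,s) = #length-t paths at position s with S_1..S_t all ≥ -4.
f(t,s) = f(t-1,s-1) + f(t-1,s+1) for s ≥ -4; f(t,s) = 0 for s < -4.
t=0: f(0,0)=1
t=1: f(1,-1)=1 f(1,1)=1
t=2: f(2,-2)=1 f(2,0)=2 f(2,2)=1
t=3: f(3,-3)=1 f(3,-1)=3 f(3,1)=3 f(3,3)=1
t=4: f(4,-4)=1 f(4,-2)=4 f(4,0)=6 f(4,2)=4 f(4,4)=1
t=5: f(5,-3)=5 f(5,-1)=10 f(5,1)=10 f(5,3)=5 f(5,5)=1
t=6: f(6,-4)=5 f(6,-2)=15 f(6,0)=20 f(6,2)=15 f(6,4)=6 f(6,6)=1
t=7: f(7,-3)=20 f(7,-1)=35 f(7,1)=35 f(7,3)=21 f(7,5)=7 f(7,7)=1
t=8: f(8,-4)=20 f(8,-2)=55 f(8,0)=70 f(8,2)=56 f(8,4)=28 f(8,6)=8 f(8,8)=1
t=9: f(9,-3)=75 f(9,-1)=125 f(9,1)=126 f(9,3)=84 f(9,5)=36 f(9,7)=9 f(9,9)=1
t=10: f(10,-4)=75 f(10,-2)=200 f(10,0)=251 f(10,2)=210 f(10,4)=120 f(10,6)=45 f(10,8)=10 f(10,10)=1
t=11: f(11,-3)=275 f(11,-1)=451 f(11,1)=461 f(11,3)=330 f(11,5)=165 f(11,7)=55 f(11,9)=11 f(11,11)=1
t=12: f(12,-4)=275 f(12,-2)=726 f(12,0)=912 f(12,2)=791 f(12,4)=495 f(12,6)=220 f(12,8)=66 f(12,10)=12 f(12,12)=1
t=13: f(13,-3)=1001 f(13,-1)=1638 f(13,1)=1703 f(13,3)=1286 f(13,5)=715 f(13,7)=286 f(13,9)=78 f(13,11)=13 f(13,13)=1
t=14: f(14,-4)=1001 f(14,-2)=2639 f(14,0)=3341 f(14,2)=2989 f(14,4)=2001 f(14,6)=1001 f(14,8)=364 f(14,10)=91 f(14,12)=14 f(14,14)=1
t=15: f(15,-3)=3640 f(15,-1)=5980 f(15,1)=6330 f(15,3)=4990 f(15,5)=3002 f(15,7)=1365 f(15,9)=455 f(15,11)=105 f(15,13)=15 f(15,15)=1
Σ_s f(15,s) = 25883
P = 25883/32768 = 25883/32768

Answer: 25883/32768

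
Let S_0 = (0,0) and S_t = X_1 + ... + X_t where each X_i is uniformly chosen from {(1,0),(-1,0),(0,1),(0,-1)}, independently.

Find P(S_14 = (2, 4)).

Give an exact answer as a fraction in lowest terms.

Let h be the number of horizontal steps (so 14-h are vertical). To end at (2,4) need (h+2)/2 right-steps and ((14-h)+4)/2 up-steps.
Sum over h with 2 ≤ h ≤ 10, h ≡ 0 (mod 2), 14-h ≡ 0 (mod 2):
h=2: C(14,2)·C(2,2)·C(12,8) = 91·1·495 = 45045
h=4: C(14,4)·C(4,3)·C(10,7) = 1001·4·120 = 480480
h=6: C(14,6)·C(6,4)·C(8,6) = 3003·15·28 = 1261260
h=8: C(14,8)·C(8,5)·C(6,5) = 3003·56·6 = 1009008
h=10: C(14,10)·C(10,6)·C(4,4) = 1001·210·1 = 210210
Total favorable: 3006003
Total paths: 4^14 = 268435456
P = 3006003/268435456 = 3006003/268435456

Answer: 3006003/268435456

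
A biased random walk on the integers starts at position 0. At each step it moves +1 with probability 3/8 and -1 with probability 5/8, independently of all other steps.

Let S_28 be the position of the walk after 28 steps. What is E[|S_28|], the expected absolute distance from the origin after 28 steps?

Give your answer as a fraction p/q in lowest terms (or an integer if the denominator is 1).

Answer: 4482794556220166296731509/604462909807314587353088

Derivation:
S_28 takes values m ≡ 0 (mod 2) with |m| ≤ 28; P(S_28=m) = C(28,(28+m)/2) · (3/8)^((28+m)/2) · (5/8)^((28-m)/2).
Distribution: P(S=-28)=37252902984619140625/19342813113834066795298816, P(S=-26)=156462192535400390625/4835703278458516698824704, P(S=-24)=2534687519073486328125/9671406556917033397649408, P(S=-22)=6590187549591064453125/4835703278458516698824704, P(S=-20)=98852813243865966796875/19342813113834066795298816, P(S=-18)=35587012767791748046875/2417851639229258349412352, P(S=-16)=163700258731842041015625/4835703278458516698824704, P(S=-14)=154345958232879638671875/2417851639229258349412352, P(S=-12)=1944759073734283447265625/19342813113834066795298816, P(S=-10)=648253024578094482421875/4835703278458516698824704, P(S=-8)=1478016896038055419921875/9671406556917033397649408, P(S=-6)=725571930782318115234375/4835703278458516698824704, P(S=-4)=2466944564659881591796875/19342813113834066795298816, P(S=-2)=113858979907379150390625/1208925819614629174706176, P(S=0)=146390117023773193359375/2417851639229258349412352, P(S=2)=40989232766656494140625/1208925819614629174706176, P(S=4)=319716015579920654296875/19342813113834066795298816, P(S=6)=33852284002579833984375/4835703278458516698824704, P(S=8)=24825008268558544921875/9671406556917033397649408, P(S=10)=3919738147667138671875/4835703278458516698824704, P(S=12)=4233317199480509765625/19342813113834066795298816, P(S=14)=120951919985157421875/2417851639229258349412352, P(S=16)=46181642176151015625/4835703278458516698824704, P(S=18)=3614215474655296875/2417851639229258349412352, P(S=20)=3614215474655296875/19342813113834066795298816, P(S=22)=86741171391727125/4835703278458516698824704, P(S=24)=12010316038854525/9671406556917033397649408, P(S=26)=266895911974545/4835703278458516698824704, P(S=28)=22876792454961/19342813113834066795298816
E[|S_28|] = Σ_m |m|·P(S_28=m) = 4482794556220166296731509/604462909807314587353088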